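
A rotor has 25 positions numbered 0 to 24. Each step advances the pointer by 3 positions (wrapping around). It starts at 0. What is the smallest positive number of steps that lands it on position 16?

22

The inverse of 3 mod 25 is 17 (since 3·17 = 51 ≡ 1).
Multiplying both sides by 17: x ≡ 17·16 = 272 ≡ 22 (mod 25).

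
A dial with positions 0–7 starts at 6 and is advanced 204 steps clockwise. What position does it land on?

2

204 − 25·8 = 4, so 204 ≡ 4 (mod 8).
(6 + 4) mod 8 = 2.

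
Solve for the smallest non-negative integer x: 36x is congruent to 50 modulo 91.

57

The inverse of 36 mod 91 is 43 (since 36·43 = 1548 ≡ 1).
So x ≡ 43·50 = 2150 ≡ 57 (mod 91).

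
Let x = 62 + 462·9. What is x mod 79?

33

462·9 = 4158.
4158 − 52·79 = 50, so 4158 ≡ 50 (mod 79).
(62 + 50) mod 79 = 33.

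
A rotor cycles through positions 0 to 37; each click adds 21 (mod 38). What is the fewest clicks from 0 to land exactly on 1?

29

21·29 = 609 = 16·38 + 1, so 21⁻¹ ≡ 29 (mod 38).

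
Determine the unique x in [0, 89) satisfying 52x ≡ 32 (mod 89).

28

The inverse of 52 mod 89 is 12 (since 52·12 = 624 ≡ 1).
So x ≡ 12·32 = 384 ≡ 28 (mod 89).
Check: 52·28 = 1456 = 16·89 + 32.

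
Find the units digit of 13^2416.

Last digits of 3^n: 3, 9, 7, 1 (period 4).
2416 leaves remainder 0 on division by 4, so 13^2416 ends in 1.

1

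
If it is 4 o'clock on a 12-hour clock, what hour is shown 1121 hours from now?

1121 mod 12 = 5 (since 93·12 = 1116).
4 + 5 → 9 on a 12-hour dial.

9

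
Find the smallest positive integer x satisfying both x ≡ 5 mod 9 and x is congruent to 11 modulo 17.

113

x ≡ 5 (mod 9) gives x ∈ {5, 14, 23, 32, 41, 50, 59, 68, …}.
The first of these with x mod 17 = 11 is 113.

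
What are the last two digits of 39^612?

By repeated squaring mod 100: 39^1≡39, 39^2≡21, 39^4≡41, 39^8≡81, 39^16≡61, 39^32≡21, 39^64≡41, 39^128≡81, 39^256≡61, 39^512≡21.
Since 612 = 4 + 32 + 64 + 512 in binary, 39^612 ≡ 41·21·41·21 ≡ 21 (mod 100).

21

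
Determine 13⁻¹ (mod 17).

4

13·4 = 52 = 3·17 + 1, so 13⁻¹ ≡ 4 (mod 17).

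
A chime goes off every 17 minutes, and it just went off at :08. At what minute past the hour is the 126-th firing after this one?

126·17 = 2142.
2142 − 35·60 = 42, so 2142 ≡ 42 (mod 60).
(8 + 42) mod 60 = 50.

50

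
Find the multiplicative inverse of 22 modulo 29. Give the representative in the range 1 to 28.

22·4 = 88 = 3·29 + 1, so 22⁻¹ ≡ 4 (mod 29).

4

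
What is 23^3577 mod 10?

3

Last digits of 3^n: 3, 9, 7, 1 (period 4).
3577 leaves remainder 1 on division by 4, so 23^3577 ends in 3.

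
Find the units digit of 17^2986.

The units digit of 17^n cycles with period 4: 7, 9, 3, 1, …
2986 leaves remainder 2 on division by 4, so 17^2986 ends in 9.

9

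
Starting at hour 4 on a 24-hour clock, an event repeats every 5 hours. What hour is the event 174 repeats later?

174·5 = 870.
870 = 36·24 + 6, so 870 mod 24 = 6.
(4 + 6) mod 24 = 10.

10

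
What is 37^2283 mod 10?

3

The units digit of 37^n cycles with period 4: 7, 9, 3, 1, …
2283 leaves remainder 3 on division by 4, so 37^2283 ends in 3.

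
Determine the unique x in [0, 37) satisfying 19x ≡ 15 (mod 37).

The inverse of 19 mod 37 is 2 (since 19·2 = 38 ≡ 1).
Multiplying both sides by 2: x ≡ 2·15 = 30 ≡ 30 (mod 37).
Check: 19·30 = 570 = 15·37 + 15.

30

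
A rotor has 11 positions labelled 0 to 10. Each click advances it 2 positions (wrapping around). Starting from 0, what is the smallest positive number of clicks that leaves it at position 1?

6

2·6 = 12 = 1·11 + 1, so 2⁻¹ ≡ 6 (mod 11).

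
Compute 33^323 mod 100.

Successive squares of 33 mod 100: 33^1≡33, 33^2≡89, 33^4≡21, 33^8≡41, 33^16≡81, 33^32≡61, 33^64≡21, 33^128≡41, 33^256≡81.
323 = 1 + 2 + 64 + 256, so 33^323 ≡ 33·89·21·81 ≡ 37 (mod 100).

37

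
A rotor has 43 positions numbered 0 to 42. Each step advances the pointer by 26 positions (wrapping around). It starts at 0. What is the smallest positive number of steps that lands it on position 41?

33

26⁻¹ ≡ 5 (mod 43) because 26·5 = 130 = 3·43 + 1.
Multiplying both sides by 5: x ≡ 5·41 = 205 ≡ 33 (mod 43).
Check: 26·33 = 858 = 19·43 + 41.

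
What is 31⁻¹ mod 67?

31·13 = 403 = 6·67 + 1, so 31⁻¹ ≡ 13 (mod 67).

13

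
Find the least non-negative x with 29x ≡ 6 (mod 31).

The inverse of 29 mod 31 is 15 (since 29·15 = 435 ≡ 1).
So x ≡ 15·6 = 90 ≡ 28 (mod 31).
Check: 29·28 = 812 = 26·31 + 6.

28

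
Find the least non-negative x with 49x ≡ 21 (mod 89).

49⁻¹ ≡ 20 (mod 89) because 49·20 = 980 = 11·89 + 1.
So x ≡ 20·21 = 420 ≡ 64 (mod 89).
Check: 49·64 = 3136 = 35·89 + 21.

64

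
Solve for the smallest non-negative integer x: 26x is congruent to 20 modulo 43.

14

26⁻¹ ≡ 5 (mod 43) because 26·5 = 130 = 3·43 + 1.
So x ≡ 5·20 = 100 ≡ 14 (mod 43).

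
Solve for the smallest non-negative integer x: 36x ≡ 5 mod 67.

2

36⁻¹ ≡ 54 (mod 67) because 36·54 = 1944 = 29·67 + 1.
Multiplying both sides by 54: x ≡ 54·5 = 270 ≡ 2 (mod 67).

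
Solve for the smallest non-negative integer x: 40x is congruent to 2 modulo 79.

The inverse of 40 mod 79 is 2 (since 40·2 = 80 ≡ 1).
Multiplying both sides by 2: x ≡ 2·2 = 4 ≡ 4 (mod 79).

4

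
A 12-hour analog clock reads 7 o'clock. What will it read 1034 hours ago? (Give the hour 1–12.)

1034 mod 12 = 2 (since 86·12 = 1032).
7 − 2 → 5 on a 12-hour dial.

5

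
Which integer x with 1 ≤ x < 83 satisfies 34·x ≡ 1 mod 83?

83 = 2·34 + 15
34 = 2·15 + 4
15 = 3·4 + 3
4 = 1·3 + 1
3 = 3·1 + 0
Back-substituting gives 34·22 ≡ 1 (mod 83).

22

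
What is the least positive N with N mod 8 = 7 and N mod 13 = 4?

95

Since 13·5 ≡ 1 (mod 8), take x = 4 + 13·((7−4)·5 mod 8) = 4 + 13·7 = 95.
Check: 95 mod 8 = 7, 95 mod 13 = 4.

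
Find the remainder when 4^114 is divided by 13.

1

Square-and-reduce mod 13: 4^1≡4, 4^2≡3, 4^4≡9, 4^8≡3, 4^16≡9, 4^32≡3, 4^64≡9.
114 = 2 + 16 + 32 + 64, so 4^114 ≡ 3·9·3·9 ≡ 1 (mod 13).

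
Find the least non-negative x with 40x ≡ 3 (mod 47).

13

40⁻¹ ≡ 20 (mod 47) because 40·20 = 800 = 17·47 + 1.
Multiplying both sides by 20: x ≡ 20·3 = 60 ≡ 13 (mod 47).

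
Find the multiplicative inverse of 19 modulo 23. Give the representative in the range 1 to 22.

19·17 = 323 = 14·23 + 1, so 19⁻¹ ≡ 17 (mod 23).

17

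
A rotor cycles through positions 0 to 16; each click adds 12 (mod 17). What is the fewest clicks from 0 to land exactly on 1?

10

17 = 1·12 + 5
12 = 2·5 + 2
5 = 2·2 + 1
2 = 2·1 + 0
Back-substituting gives 12·10 ≡ 1 (mod 17).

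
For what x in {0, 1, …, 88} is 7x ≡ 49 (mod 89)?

7

7⁻¹ ≡ 51 (mod 89) because 7·51 = 357 = 4·89 + 1.
Multiplying both sides by 51: x ≡ 51·49 = 2499 ≡ 7 (mod 89).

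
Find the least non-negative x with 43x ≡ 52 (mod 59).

41

The inverse of 43 mod 59 is 11 (since 43·11 = 473 ≡ 1).
Multiplying both sides by 11: x ≡ 11·52 = 572 ≡ 41 (mod 59).
Check: 43·41 = 1763 = 29·59 + 52.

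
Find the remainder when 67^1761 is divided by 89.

Square-and-reduce mod 89: 67^1≡67, 67^2≡39, 67^4≡8, 67^8≡64, 67^16≡2, 67^32≡4, 67^64≡16, 67^128≡78, 67^256≡32, 67^512≡45, 67^1024≡67.
Since 1761 = 1 + 32 + 64 + 128 + 512 + 1024 in binary, 67^1761 ≡ 67·4·16·78·45·67 ≡ 67 (mod 89).

67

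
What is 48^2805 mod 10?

8

Last digits of 8^n: 8, 4, 2, 6 (period 4).
2805 leaves remainder 1 on division by 4, so 48^2805 ends in 8.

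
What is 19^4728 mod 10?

1

Last digits of 9^n: 9, 1 (period 2).
4728 mod 2 = 0, so the last digit matches 9^2 = 1.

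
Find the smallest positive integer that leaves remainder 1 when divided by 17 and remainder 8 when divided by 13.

86

Since 13·4 ≡ 1 (mod 17), take x = 8 + 13·((1−8)·4 mod 17) = 8 + 13·6 = 86.
Check: 86 mod 17 = 1, 86 mod 13 = 8.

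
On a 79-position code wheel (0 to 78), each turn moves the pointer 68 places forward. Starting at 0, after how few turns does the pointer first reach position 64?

68⁻¹ ≡ 43 (mod 79) because 68·43 = 2924 = 37·79 + 1.
Multiplying both sides by 43: x ≡ 43·64 = 2752 ≡ 66 (mod 79).
Check: 68·66 = 4488 = 56·79 + 64.

66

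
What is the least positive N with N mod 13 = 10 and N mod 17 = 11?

62

x ≡ 10 (mod 13) gives x ∈ {10, 23, 36, 49, 62}.
The first of these with x mod 17 = 11 is 62.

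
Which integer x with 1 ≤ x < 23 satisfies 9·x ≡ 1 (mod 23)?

18

9·18 = 162 = 7·23 + 1, so 9⁻¹ ≡ 18 (mod 23).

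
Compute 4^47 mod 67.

Successive squares of 4 mod 67: 4^1≡4, 4^2≡16, 4^4≡55, 4^8≡10, 4^16≡33, 4^32≡17.
Since 47 = 1 + 2 + 4 + 8 + 32 in binary, 4^47 ≡ 4·16·55·10·17 ≡ 23 (mod 67).

23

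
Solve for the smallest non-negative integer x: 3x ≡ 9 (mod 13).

The inverse of 3 mod 13 is 9 (since 3·9 = 27 ≡ 1).
So x ≡ 9·9 = 81 ≡ 3 (mod 13).

3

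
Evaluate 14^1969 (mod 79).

Square-and-reduce mod 79: 14^1≡14, 14^2≡38, 14^4≡22, 14^8≡10, 14^16≡21, 14^32≡46, 14^64≡62, 14^128≡52, 14^256≡18, 14^512≡8, 14^1024≡64.
Since 1969 = 1 + 16 + 32 + 128 + 256 + 512 + 1024 in binary, 14^1969 ≡ 14·21·46·52·18·8·64 ≡ 33 (mod 79).

33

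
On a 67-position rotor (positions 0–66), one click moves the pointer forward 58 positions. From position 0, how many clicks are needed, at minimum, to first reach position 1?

67 = 1·58 + 9
58 = 6·9 + 4
9 = 2·4 + 1
4 = 4·1 + 0
Back-substituting gives 58·52 ≡ 1 (mod 67).

52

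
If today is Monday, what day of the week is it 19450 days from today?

Friday

19450 = 2778·7 + 4, so 19450 mod 7 = 4.
Monday + 4 days → Friday.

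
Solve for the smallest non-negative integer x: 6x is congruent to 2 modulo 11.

4

6⁻¹ ≡ 2 (mod 11) because 6·2 = 12 = 1·11 + 1.
Multiplying both sides by 2: x ≡ 2·2 = 4 ≡ 4 (mod 11).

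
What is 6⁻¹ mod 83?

83 = 13·6 + 5
6 = 1·5 + 1
5 = 5·1 + 0
Back-substituting gives 6·14 ≡ 1 (mod 83).

14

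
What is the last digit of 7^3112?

1

Powers of 7 mod 10 repeat with period 4: 7, 9, 3, 1.
3112 leaves remainder 0 on division by 4, so 7^3112 ends in 1.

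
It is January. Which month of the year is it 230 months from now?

Dividing 230 by 12 gives quotient 19 and remainder 2.
January + 2 months → March.

March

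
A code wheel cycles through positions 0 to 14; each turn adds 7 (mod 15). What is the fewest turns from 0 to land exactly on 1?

13

7·13 = 91 = 6·15 + 1, so 7⁻¹ ≡ 13 (mod 15).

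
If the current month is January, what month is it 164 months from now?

September

164 − 13·12 = 8, so 164 ≡ 8 (mod 12).
January + 8 months → September.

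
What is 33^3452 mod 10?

The units digit of 33^n cycles with period 4: 3, 9, 7, 1, …
3452 leaves remainder 0 on division by 4, so 33^3452 ends in 1.

1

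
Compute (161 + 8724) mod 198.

173

8724 − 44·198 = 12, so 8724 ≡ 12 (mod 198).
(161 + 12) mod 198 = 173.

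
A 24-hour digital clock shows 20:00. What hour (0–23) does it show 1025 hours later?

1025 = 42·24 + 17, so 1025 mod 24 = 17.
(20 + 17) mod 24 = 13.

13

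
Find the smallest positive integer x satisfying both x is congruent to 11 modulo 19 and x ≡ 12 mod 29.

x ≡ 11 (mod 19) gives x ∈ {11, 30, 49, 68, 87, 106, 125, 144, …}.
The first of these with x mod 29 = 12 is 505.

505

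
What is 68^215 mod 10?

The units digit of 68^n cycles with period 4: 8, 4, 2, 6, …
215 mod 4 = 3, so the last digit matches 8^3 = 2.

2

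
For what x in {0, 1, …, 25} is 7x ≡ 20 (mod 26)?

7⁻¹ ≡ 15 (mod 26) because 7·15 = 105 = 4·26 + 1.
Multiplying both sides by 15: x ≡ 15·20 = 300 ≡ 14 (mod 26).

14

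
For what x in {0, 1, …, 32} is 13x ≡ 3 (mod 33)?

18

13⁻¹ ≡ 28 (mod 33) because 13·28 = 364 = 11·33 + 1.
So x ≡ 28·3 = 84 ≡ 18 (mod 33).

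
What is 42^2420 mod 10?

Powers of 2 mod 10 repeat with period 4: 2, 4, 8, 6.
2420 mod 4 = 0, so the last digit matches 2^4 = 6.

6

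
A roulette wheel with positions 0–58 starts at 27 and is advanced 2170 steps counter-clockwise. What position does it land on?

2170 mod 59 = 46 (since 36·59 = 2124).
(27 − 46) mod 59 = 40.

40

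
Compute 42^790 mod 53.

Successive squares of 42 mod 53: 42^1≡42, 42^2≡15, 42^4≡13, 42^8≡10, 42^16≡47, 42^32≡36, 42^64≡24, 42^128≡46, 42^256≡49, 42^512≡16.
Since 790 = 2 + 4 + 16 + 256 + 512 in binary, 42^790 ≡ 15·13·47·49·16 ≡ 44 (mod 53).

44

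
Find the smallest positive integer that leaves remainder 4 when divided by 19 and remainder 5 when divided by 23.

Since 23·5 ≡ 1 (mod 19), take x = 5 + 23·((4−5)·5 mod 19) = 5 + 23·14 = 327.
Check: 327 mod 19 = 4, 327 mod 23 = 5.

327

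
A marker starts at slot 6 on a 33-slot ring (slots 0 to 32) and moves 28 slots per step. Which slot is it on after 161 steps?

161·28 = 4508.
4508 = 136·33 + 20, so 4508 mod 33 = 20.
(6 + 20) mod 33 = 26.

26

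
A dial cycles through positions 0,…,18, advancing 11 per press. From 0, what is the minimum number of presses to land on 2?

11⁻¹ ≡ 7 (mod 19) because 11·7 = 77 = 4·19 + 1.
So x ≡ 7·2 = 14 ≡ 14 (mod 19).
Check: 11·14 = 154 = 8·19 + 2.

14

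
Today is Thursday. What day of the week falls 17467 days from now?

Saturday

17467 = 2495·7 + 2, so 17467 mod 7 = 2.
Thursday + 2 days → Saturday.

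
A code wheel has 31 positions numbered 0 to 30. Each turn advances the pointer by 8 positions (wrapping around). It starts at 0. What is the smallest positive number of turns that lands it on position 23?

The inverse of 8 mod 31 is 4 (since 8·4 = 32 ≡ 1).
Multiplying both sides by 4: x ≡ 4·23 = 92 ≡ 30 (mod 31).
Check: 8·30 = 240 = 7·31 + 23.

30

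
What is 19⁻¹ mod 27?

10

27 = 1·19 + 8
19 = 2·8 + 3
8 = 2·3 + 2
3 = 1·2 + 1
2 = 2·1 + 0
Back-substituting gives 19·10 ≡ 1 (mod 27).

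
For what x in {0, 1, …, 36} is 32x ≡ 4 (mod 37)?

14

The inverse of 32 mod 37 is 22 (since 32·22 = 704 ≡ 1).
So x ≡ 22·4 = 88 ≡ 14 (mod 37).
Check: 32·14 = 448 = 12·37 + 4.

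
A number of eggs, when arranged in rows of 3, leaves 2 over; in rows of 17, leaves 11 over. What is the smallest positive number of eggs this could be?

x ≡ 2 (mod 3) gives x ∈ {2, 5, 8, 11}.
The first of these with x mod 17 = 11 is 11.

11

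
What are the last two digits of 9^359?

89

Successive squares of 9 mod 100: 9^1≡9, 9^2≡81, 9^4≡61, 9^8≡21, 9^16≡41, 9^32≡81, 9^64≡61, 9^128≡21, 9^256≡41.
359 = 1 + 2 + 4 + 32 + 64 + 256, so 9^359 ≡ 9·81·61·81·61·41 ≡ 89 (mod 100).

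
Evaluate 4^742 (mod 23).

By repeated squaring mod 23: 4^1≡4, 4^2≡16, 4^4≡3, 4^8≡9, 4^16≡12, 4^32≡6, 4^64≡13, 4^128≡8, 4^256≡18, 4^512≡2.
742 = 2 + 4 + 32 + 64 + 128 + 512, so 4^742 ≡ 16·3·6·13·8·2 ≡ 12 (mod 23).

12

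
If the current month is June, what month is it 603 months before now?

March

Dividing 603 by 12 gives quotient 50 and remainder 3.
June − 3 months → March.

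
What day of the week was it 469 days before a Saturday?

Saturday

469 = 67·7 + 0, so 469 mod 7 = 0.
Saturday − 0 days → Saturday.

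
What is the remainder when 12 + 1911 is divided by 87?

1911 mod 87 = 84 (since 21·87 = 1827).
(12 + 84) mod 87 = 9.

9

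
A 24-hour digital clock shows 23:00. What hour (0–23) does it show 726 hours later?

726 mod 24 = 6 (since 30·24 = 720).
(23 + 6) mod 24 = 5.

5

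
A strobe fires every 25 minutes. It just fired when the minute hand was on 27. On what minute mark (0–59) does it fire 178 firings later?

178·25 = 4450.
4450 = 74·60 + 10, so 4450 mod 60 = 10.
(27 + 10) mod 60 = 37.

37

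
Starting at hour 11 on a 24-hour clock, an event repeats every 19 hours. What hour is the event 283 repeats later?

12

283·19 = 5377.
5377 mod 24 = 1 (since 224·24 = 5376).
(11 + 1) mod 24 = 12.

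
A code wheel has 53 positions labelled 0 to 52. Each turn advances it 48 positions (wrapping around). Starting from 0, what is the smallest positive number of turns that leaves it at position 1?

53 = 1·48 + 5
48 = 9·5 + 3
5 = 1·3 + 2
3 = 1·2 + 1
2 = 2·1 + 0
Back-substituting gives 48·21 ≡ 1 (mod 53).

21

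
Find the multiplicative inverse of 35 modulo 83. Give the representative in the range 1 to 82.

35·19 = 665 = 8·83 + 1, so 35⁻¹ ≡ 19 (mod 83).

19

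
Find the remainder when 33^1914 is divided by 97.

22

Square-and-reduce mod 97: 33^1≡33, 33^2≡22, 33^4≡96, 33^8≡1, 33^16≡1, 33^32≡1, 33^64≡1, 33^128≡1, 33^256≡1, 33^512≡1, 33^1024≡1.
Since 1914 = 2 + 8 + 16 + 32 + 64 + 256 + 512 + 1024 in binary, 33^1914 ≡ 22·1·1·1·1·1·1·1 ≡ 22 (mod 97).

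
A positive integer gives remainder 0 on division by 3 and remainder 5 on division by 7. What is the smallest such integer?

12

x ≡ 0 (mod 3) gives x ∈ {0, 3, 6, 9, 12}.
The first of these with x mod 7 = 5 is 12.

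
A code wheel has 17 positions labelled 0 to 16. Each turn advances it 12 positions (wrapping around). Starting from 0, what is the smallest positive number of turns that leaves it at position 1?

10

12·10 = 120 = 7·17 + 1, so 12⁻¹ ≡ 10 (mod 17).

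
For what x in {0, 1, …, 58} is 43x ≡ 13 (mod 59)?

25

43⁻¹ ≡ 11 (mod 59) because 43·11 = 473 = 8·59 + 1.
Multiplying both sides by 11: x ≡ 11·13 = 143 ≡ 25 (mod 59).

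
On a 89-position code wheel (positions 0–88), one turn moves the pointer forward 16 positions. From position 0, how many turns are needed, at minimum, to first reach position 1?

16·39 = 624 = 7·89 + 1, so 16⁻¹ ≡ 39 (mod 89).

39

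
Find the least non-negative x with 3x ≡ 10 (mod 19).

The inverse of 3 mod 19 is 13 (since 3·13 = 39 ≡ 1).
So x ≡ 13·10 = 130 ≡ 16 (mod 19).

16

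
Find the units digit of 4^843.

4

Powers of 4 mod 10 repeat with period 2: 4, 6.
843 mod 2 = 1, so the last digit matches 4^1 = 4.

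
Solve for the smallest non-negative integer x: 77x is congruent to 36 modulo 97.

77⁻¹ ≡ 63 (mod 97) because 77·63 = 4851 = 50·97 + 1.
So x ≡ 63·36 = 2268 ≡ 37 (mod 97).
Check: 77·37 = 2849 = 29·97 + 36.

37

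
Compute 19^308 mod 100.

41

Successive squares of 19 mod 100: 19^1≡19, 19^2≡61, 19^4≡21, 19^8≡41, 19^16≡81, 19^32≡61, 19^64≡21, 19^128≡41, 19^256≡81.
308 = 4 + 16 + 32 + 256, so 19^308 ≡ 21·81·61·81 ≡ 41 (mod 100).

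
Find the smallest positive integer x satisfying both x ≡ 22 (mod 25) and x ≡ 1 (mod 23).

x ≡ 1 (mod 23) gives x ∈ {1, 24, 47}.
The first of these with x mod 25 = 22 is 47.

47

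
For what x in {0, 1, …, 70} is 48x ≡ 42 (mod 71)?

The inverse of 48 mod 71 is 37 (since 48·37 = 1776 ≡ 1).
Multiplying both sides by 37: x ≡ 37·42 = 1554 ≡ 63 (mod 71).

63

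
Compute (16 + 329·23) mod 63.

329·23 = 7567.
7567 − 120·63 = 7, so 7567 ≡ 7 (mod 63).
(16 + 7) mod 63 = 23.

23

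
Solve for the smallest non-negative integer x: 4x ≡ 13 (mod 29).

25

The inverse of 4 mod 29 is 22 (since 4·22 = 88 ≡ 1).
So x ≡ 22·13 = 286 ≡ 25 (mod 29).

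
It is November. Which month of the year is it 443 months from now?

443 = 36·12 + 11, so 443 mod 12 = 11.
November + 11 months → October.

October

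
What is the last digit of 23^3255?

Last digits of 3^n: 3, 9, 7, 1 (period 4).
3255 leaves remainder 3 on division by 4, so 23^3255 ends in 7.

7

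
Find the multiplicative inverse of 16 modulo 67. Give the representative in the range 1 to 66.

16·21 = 336 = 5·67 + 1, so 16⁻¹ ≡ 21 (mod 67).

21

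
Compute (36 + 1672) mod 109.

1672 = 15·109 + 37, so 1672 mod 109 = 37.
(36 + 37) mod 109 = 73.

73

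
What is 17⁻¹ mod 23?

23 = 1·17 + 6
17 = 2·6 + 5
6 = 1·5 + 1
5 = 5·1 + 0
Back-substituting gives 17·19 ≡ 1 (mod 23).

19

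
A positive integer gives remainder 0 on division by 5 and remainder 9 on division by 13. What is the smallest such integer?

Since 13·2 ≡ 1 (mod 5), take x = 9 + 13·((0−9)·2 mod 5) = 9 + 13·2 = 35.
Check: 35 mod 5 = 0, 35 mod 13 = 9.

35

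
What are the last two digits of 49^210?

01

Square-and-reduce mod 100: 49^1≡49, 49^2≡1, 49^4≡1, 49^8≡1, 49^16≡1, 49^32≡1, 49^64≡1, 49^128≡1.
Since 210 = 2 + 16 + 64 + 128 in binary, 49^210 ≡ 1·1·1·1 ≡ 1 (mod 100).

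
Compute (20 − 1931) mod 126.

105

1931 mod 126 = 41 (since 15·126 = 1890).
(20 − 41) mod 126 = 105.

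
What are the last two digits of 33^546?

Successive squares of 33 mod 100: 33^1≡33, 33^2≡89, 33^4≡21, 33^8≡41, 33^16≡81, 33^32≡61, 33^64≡21, 33^128≡41, 33^256≡81, 33^512≡61.
Since 546 = 2 + 32 + 512 in binary, 33^546 ≡ 89·61·61 ≡ 69 (mod 100).

69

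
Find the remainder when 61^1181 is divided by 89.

Square-and-reduce mod 89: 61^1≡61, 61^2≡72, 61^4≡22, 61^8≡39, 61^16≡8, 61^32≡64, 61^64≡2, 61^128≡4, 61^256≡16, 61^512≡78, 61^1024≡32.
Since 1181 = 1 + 4 + 8 + 16 + 128 + 1024 in binary, 61^1181 ≡ 61·22·39·8·4·32 ≡ 3 (mod 89).

3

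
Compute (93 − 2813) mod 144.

2813 = 19·144 + 77, so 2813 mod 144 = 77.
(93 − 77) mod 144 = 16.

16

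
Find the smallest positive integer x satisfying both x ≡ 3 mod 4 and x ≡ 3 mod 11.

3

x ≡ 3 (mod 4) gives x ∈ {3}.
The first of these with x mod 11 = 3 is 3.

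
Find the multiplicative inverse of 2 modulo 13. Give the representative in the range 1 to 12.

7

13 = 6·2 + 1
2 = 2·1 + 0
Back-substituting gives 2·7 ≡ 1 (mod 13).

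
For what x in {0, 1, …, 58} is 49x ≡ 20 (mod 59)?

The inverse of 49 mod 59 is 53 (since 49·53 = 2597 ≡ 1).
Multiplying both sides by 53: x ≡ 53·20 = 1060 ≡ 57 (mod 59).

57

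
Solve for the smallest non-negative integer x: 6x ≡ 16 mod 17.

14

6⁻¹ ≡ 3 (mod 17) because 6·3 = 18 = 1·17 + 1.
So x ≡ 3·16 = 48 ≡ 14 (mod 17).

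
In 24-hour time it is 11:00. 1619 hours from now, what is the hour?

22

Dividing 1619 by 24 gives quotient 67 and remainder 11.
(11 + 11) mod 24 = 22.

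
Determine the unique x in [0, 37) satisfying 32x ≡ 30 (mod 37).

32⁻¹ ≡ 22 (mod 37) because 32·22 = 704 = 19·37 + 1.
Multiplying both sides by 22: x ≡ 22·30 = 660 ≡ 31 (mod 37).

31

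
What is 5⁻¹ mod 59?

12

59 = 11·5 + 4
5 = 1·4 + 1
4 = 4·1 + 0
Back-substituting gives 5·12 ≡ 1 (mod 59).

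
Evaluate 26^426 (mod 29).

4

Square-and-reduce mod 29: 26^1≡26, 26^2≡9, 26^4≡23, 26^8≡7, 26^16≡20, 26^32≡23, 26^64≡7, 26^128≡20, 26^256≡23.
Since 426 = 2 + 8 + 32 + 128 + 256 in binary, 26^426 ≡ 9·7·23·20·23 ≡ 4 (mod 29).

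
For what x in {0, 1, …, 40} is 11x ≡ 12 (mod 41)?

16

11⁻¹ ≡ 15 (mod 41) because 11·15 = 165 = 4·41 + 1.
Multiplying both sides by 15: x ≡ 15·12 = 180 ≡ 16 (mod 41).
Check: 11·16 = 176 = 4·41 + 12.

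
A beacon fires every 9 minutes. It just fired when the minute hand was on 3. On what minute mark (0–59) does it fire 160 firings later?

160·9 = 1440.
Dividing 1440 by 60 gives quotient 24 and remainder 0.
(3 + 0) mod 60 = 3.

3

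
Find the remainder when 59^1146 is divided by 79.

38

Successive squares of 59 mod 79: 59^1≡59, 59^2≡5, 59^4≡25, 59^8≡72, 59^16≡49, 59^32≡31, 59^64≡13, 59^128≡11, 59^256≡42, 59^512≡26, 59^1024≡44.
Since 1146 = 2 + 8 + 16 + 32 + 64 + 1024 in binary, 59^1146 ≡ 5·72·49·31·13·44 ≡ 38 (mod 79).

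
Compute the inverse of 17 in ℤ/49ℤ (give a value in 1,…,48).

49 = 2·17 + 15
17 = 1·15 + 2
15 = 7·2 + 1
2 = 2·1 + 0
Back-substituting gives 17·26 ≡ 1 (mod 49).

26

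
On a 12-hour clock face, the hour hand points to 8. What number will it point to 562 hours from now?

6

562 = 46·12 + 10, so 562 mod 12 = 10.
8 + 10 → 6 on a 12-hour dial.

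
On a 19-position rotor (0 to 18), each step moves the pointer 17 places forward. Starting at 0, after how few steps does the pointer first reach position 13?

The inverse of 17 mod 19 is 9 (since 17·9 = 153 ≡ 1).
So x ≡ 9·13 = 117 ≡ 3 (mod 19).
Check: 17·3 = 51 = 2·19 + 13.

3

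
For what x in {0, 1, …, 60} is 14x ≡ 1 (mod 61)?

48

The inverse of 14 mod 61 is 48 (since 14·48 = 672 ≡ 1).
So x ≡ 48·1 = 48 ≡ 48 (mod 61).
Check: 14·48 = 672 = 11·61 + 1.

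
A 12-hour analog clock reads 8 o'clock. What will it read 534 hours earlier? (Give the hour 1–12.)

534 mod 12 = 6 (since 44·12 = 528).
8 − 6 → 2 on a 12-hour dial.

2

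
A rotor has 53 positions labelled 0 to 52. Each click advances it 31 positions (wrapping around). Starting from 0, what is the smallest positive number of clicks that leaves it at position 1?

12

53 = 1·31 + 22
31 = 1·22 + 9
22 = 2·9 + 4
9 = 2·4 + 1
4 = 4·1 + 0
Back-substituting gives 31·12 ≡ 1 (mod 53).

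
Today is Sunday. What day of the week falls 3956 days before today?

Saturday

3956 mod 7 = 1 (since 565·7 = 3955).
Sunday − 1 day → Saturday.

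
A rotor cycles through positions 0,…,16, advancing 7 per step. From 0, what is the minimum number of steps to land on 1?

7⁻¹ ≡ 5 (mod 17) because 7·5 = 35 = 2·17 + 1.
Multiplying both sides by 5: x ≡ 5·1 = 5 ≡ 5 (mod 17).

5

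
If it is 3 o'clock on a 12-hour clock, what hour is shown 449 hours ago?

Dividing 449 by 12 gives quotient 37 and remainder 5.
3 − 5 → 10 on a 12-hour dial.

10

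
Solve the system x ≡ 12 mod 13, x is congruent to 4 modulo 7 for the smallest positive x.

25

x ≡ 4 (mod 7) gives x ∈ {4, 11, 18, 25}.
The first of these with x mod 13 = 12 is 25.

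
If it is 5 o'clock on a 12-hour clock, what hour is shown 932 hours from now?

1

Dividing 932 by 12 gives quotient 77 and remainder 8.
5 + 8 → 1 on a 12-hour dial.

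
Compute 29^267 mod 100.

9

Successive squares of 29 mod 100: 29^1≡29, 29^2≡41, 29^4≡81, 29^8≡61, 29^16≡21, 29^32≡41, 29^64≡81, 29^128≡61, 29^256≡21.
Since 267 = 1 + 2 + 8 + 256 in binary, 29^267 ≡ 29·41·61·21 ≡ 9 (mod 100).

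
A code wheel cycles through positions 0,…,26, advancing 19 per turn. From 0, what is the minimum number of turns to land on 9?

The inverse of 19 mod 27 is 10 (since 19·10 = 190 ≡ 1).
So x ≡ 10·9 = 90 ≡ 9 (mod 27).
Check: 19·9 = 171 = 6·27 + 9.

9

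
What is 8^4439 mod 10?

2

Powers of 8 mod 10 repeat with period 4: 8, 4, 2, 6.
4439 mod 4 = 3, so the last digit matches 8^3 = 2.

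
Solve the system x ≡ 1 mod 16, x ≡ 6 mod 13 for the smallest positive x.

97

x ≡ 6 (mod 13) gives x ∈ {6, 19, 32, 45, 58, 71, 84, 97}.
The first of these with x mod 16 = 1 is 97.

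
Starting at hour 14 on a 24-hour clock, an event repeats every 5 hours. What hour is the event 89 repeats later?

3

89·5 = 445.
445 mod 24 = 13 (since 18·24 = 432).
(14 + 13) mod 24 = 3.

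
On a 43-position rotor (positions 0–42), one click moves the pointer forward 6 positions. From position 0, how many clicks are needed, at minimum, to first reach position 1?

6·36 = 216 = 5·43 + 1, so 6⁻¹ ≡ 36 (mod 43).

36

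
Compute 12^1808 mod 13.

Square-and-reduce mod 13: 12^1≡12, 12^2≡1, 12^4≡1, 12^8≡1, 12^16≡1, 12^32≡1, 12^64≡1, 12^128≡1, 12^256≡1, 12^512≡1, 12^1024≡1.
1808 = 16 + 256 + 512 + 1024, so 12^1808 ≡ 1·1·1·1 ≡ 1 (mod 13).

1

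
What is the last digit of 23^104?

1

Last digits of 3^n: 3, 9, 7, 1 (period 4).
104 leaves remainder 0 on division by 4, so 23^104 ends in 1.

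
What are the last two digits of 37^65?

57

Successive squares of 37 mod 100: 37^1≡37, 37^2≡69, 37^4≡61, 37^8≡21, 37^16≡41, 37^32≡81, 37^64≡61.
Since 65 = 1 + 64 in binary, 37^65 ≡ 37·61 ≡ 57 (mod 100).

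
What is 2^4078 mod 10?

4

The units digit of 2^n cycles with period 4: 2, 4, 8, 6, …
4078 leaves remainder 2 on division by 4, so 2^4078 ends in 4.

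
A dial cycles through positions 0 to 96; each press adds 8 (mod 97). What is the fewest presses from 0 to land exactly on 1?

97 = 12·8 + 1
8 = 8·1 + 0
Back-substituting gives 8·85 ≡ 1 (mod 97).

85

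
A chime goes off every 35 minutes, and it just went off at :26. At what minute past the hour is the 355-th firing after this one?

355·35 = 12425.
Dividing 12425 by 60 gives quotient 207 and remainder 5.
(26 + 5) mod 60 = 31.

31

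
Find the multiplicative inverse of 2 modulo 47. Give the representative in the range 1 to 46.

24

2·24 = 48 = 1·47 + 1, so 2⁻¹ ≡ 24 (mod 47).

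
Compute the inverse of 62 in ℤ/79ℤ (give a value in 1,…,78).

62·65 = 4030 = 51·79 + 1, so 62⁻¹ ≡ 65 (mod 79).

65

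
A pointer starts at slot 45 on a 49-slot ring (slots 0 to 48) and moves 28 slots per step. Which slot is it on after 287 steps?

45

287·28 = 8036.
Dividing 8036 by 49 gives quotient 164 and remainder 0.
(45 + 0) mod 49 = 45.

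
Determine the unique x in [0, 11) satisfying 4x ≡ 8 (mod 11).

2

4⁻¹ ≡ 3 (mod 11) because 4·3 = 12 = 1·11 + 1.
Multiplying both sides by 3: x ≡ 3·8 = 24 ≡ 2 (mod 11).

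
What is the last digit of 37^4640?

1

Last digits of 7^n: 7, 9, 3, 1 (period 4).
4640 leaves remainder 0 on division by 4, so 37^4640 ends in 1.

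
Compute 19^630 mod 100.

By repeated squaring mod 100: 19^1≡19, 19^2≡61, 19^4≡21, 19^8≡41, 19^16≡81, 19^32≡61, 19^64≡21, 19^128≡41, 19^256≡81, 19^512≡61.
630 = 2 + 4 + 16 + 32 + 64 + 512, so 19^630 ≡ 61·21·81·61·21·61 ≡ 1 (mod 100).

1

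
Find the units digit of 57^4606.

9

The units digit of 57^n cycles with period 4: 7, 9, 3, 1, …
4606 leaves remainder 2 on division by 4, so 57^4606 ends in 9.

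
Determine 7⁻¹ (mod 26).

15

26 = 3·7 + 5
7 = 1·5 + 2
5 = 2·2 + 1
2 = 2·1 + 0
Back-substituting gives 7·15 ≡ 1 (mod 26).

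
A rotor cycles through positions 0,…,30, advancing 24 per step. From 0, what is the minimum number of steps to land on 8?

21

24⁻¹ ≡ 22 (mod 31) because 24·22 = 528 = 17·31 + 1.
Multiplying both sides by 22: x ≡ 22·8 = 176 ≡ 21 (mod 31).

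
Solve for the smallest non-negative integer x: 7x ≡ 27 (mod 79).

49

The inverse of 7 mod 79 is 34 (since 7·34 = 238 ≡ 1).
So x ≡ 34·27 = 918 ≡ 49 (mod 79).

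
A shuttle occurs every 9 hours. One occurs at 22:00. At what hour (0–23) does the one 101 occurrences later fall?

101·9 = 909.
Dividing 909 by 24 gives quotient 37 and remainder 21.
(22 + 21) mod 24 = 19.

19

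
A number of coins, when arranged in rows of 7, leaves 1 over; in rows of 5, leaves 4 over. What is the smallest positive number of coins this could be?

29

Since 5·3 ≡ 1 (mod 7), take x = 4 + 5·((1−4)·3 mod 7) = 4 + 5·5 = 29.
Check: 29 mod 7 = 1, 29 mod 5 = 4.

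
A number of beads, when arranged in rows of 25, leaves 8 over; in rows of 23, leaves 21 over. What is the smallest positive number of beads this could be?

458

x ≡ 21 (mod 23) gives x ∈ {21, 44, 67, 90, 113, 136, 159, 182, …}.
The first of these with x mod 25 = 8 is 458.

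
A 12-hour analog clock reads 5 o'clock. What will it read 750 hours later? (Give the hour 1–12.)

750 − 62·12 = 6, so 750 ≡ 6 (mod 12).
5 + 6 → 11 on a 12-hour dial.

11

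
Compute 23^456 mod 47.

16

By repeated squaring mod 47: 23^1≡23, 23^2≡12, 23^4≡3, 23^8≡9, 23^16≡34, 23^32≡28, 23^64≡32, 23^128≡37, 23^256≡6.
Since 456 = 8 + 64 + 128 + 256 in binary, 23^456 ≡ 9·32·37·6 ≡ 16 (mod 47).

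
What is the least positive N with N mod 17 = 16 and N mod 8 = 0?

16

Since 8·15 ≡ 1 (mod 17), take x = 0 + 8·((16−0)·15 mod 17) = 0 + 8·2 = 16.
Check: 16 mod 17 = 16, 16 mod 8 = 0.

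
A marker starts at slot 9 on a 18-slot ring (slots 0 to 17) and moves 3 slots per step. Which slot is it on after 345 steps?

345·3 = 1035.
1035 mod 18 = 9 (since 57·18 = 1026).
(9 + 9) mod 18 = 0.

0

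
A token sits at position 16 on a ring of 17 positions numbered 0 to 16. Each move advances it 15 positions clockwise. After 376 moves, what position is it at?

12

376·15 = 5640.
5640 mod 17 = 13 (since 331·17 = 5627).
(16 + 13) mod 17 = 12.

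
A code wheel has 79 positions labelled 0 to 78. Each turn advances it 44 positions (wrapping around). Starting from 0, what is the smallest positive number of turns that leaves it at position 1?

44·9 = 396 = 5·79 + 1, so 44⁻¹ ≡ 9 (mod 79).

9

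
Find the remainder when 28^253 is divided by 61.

By repeated squaring mod 61: 28^1≡28, 28^2≡52, 28^4≡20, 28^8≡34, 28^16≡58, 28^32≡9, 28^64≡20, 28^128≡34.
Since 253 = 1 + 4 + 8 + 16 + 32 + 64 + 128 in binary, 28^253 ≡ 28·20·34·58·9·20·34 ≡ 8 (mod 61).

8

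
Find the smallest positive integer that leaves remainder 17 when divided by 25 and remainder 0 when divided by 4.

92

Since 4·19 ≡ 1 (mod 25), take x = 0 + 4·((17−0)·19 mod 25) = 0 + 4·23 = 92.
Check: 92 mod 25 = 17, 92 mod 4 = 0.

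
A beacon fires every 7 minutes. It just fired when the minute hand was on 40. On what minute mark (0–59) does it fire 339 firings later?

13

339·7 = 2373.
2373 = 39·60 + 33, so 2373 mod 60 = 33.
(40 + 33) mod 60 = 13.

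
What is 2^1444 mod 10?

The units digit of 2^n cycles with period 4: 2, 4, 8, 6, …
1444 mod 4 = 0, so the last digit matches 2^4 = 6.

6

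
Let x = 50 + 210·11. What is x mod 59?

0

210·11 = 2310.
2310 mod 59 = 9 (since 39·59 = 2301).
(50 + 9) mod 59 = 0.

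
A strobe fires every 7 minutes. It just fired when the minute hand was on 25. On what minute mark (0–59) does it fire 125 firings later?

125·7 = 875.
875 mod 60 = 35 (since 14·60 = 840).
(25 + 35) mod 60 = 0.

0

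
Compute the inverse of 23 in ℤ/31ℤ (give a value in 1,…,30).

27

31 = 1·23 + 8
23 = 2·8 + 7
8 = 1·7 + 1
7 = 7·1 + 0
Back-substituting gives 23·27 ≡ 1 (mod 31).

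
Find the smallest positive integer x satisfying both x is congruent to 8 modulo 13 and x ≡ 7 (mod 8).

47

x ≡ 7 (mod 8) gives x ∈ {7, 15, 23, 31, 39, 47}.
The first of these with x mod 13 = 8 is 47.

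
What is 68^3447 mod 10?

2

The units digit of 68^n cycles with period 4: 8, 4, 2, 6, …
3447 mod 4 = 3, so the last digit matches 8^3 = 2.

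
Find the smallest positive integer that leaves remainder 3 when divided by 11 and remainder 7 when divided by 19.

x ≡ 3 (mod 11) gives x ∈ {3, 14, 25, 36, 47, 58, 69, 80, …}.
The first of these with x mod 19 = 7 is 102.

102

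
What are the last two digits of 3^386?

29

Square-and-reduce mod 100: 3^1≡3, 3^2≡9, 3^4≡81, 3^8≡61, 3^16≡21, 3^32≡41, 3^64≡81, 3^128≡61, 3^256≡21.
Since 386 = 2 + 128 + 256 in binary, 3^386 ≡ 9·61·21 ≡ 29 (mod 100).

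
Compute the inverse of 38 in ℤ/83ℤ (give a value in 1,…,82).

38·59 = 2242 = 27·83 + 1, so 38⁻¹ ≡ 59 (mod 83).

59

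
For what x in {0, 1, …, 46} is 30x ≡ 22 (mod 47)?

7

30⁻¹ ≡ 11 (mod 47) because 30·11 = 330 = 7·47 + 1.
So x ≡ 11·22 = 242 ≡ 7 (mod 47).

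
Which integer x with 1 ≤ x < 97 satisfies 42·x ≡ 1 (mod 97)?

67

97 = 2·42 + 13
42 = 3·13 + 3
13 = 4·3 + 1
3 = 3·1 + 0
Back-substituting gives 42·67 ≡ 1 (mod 97).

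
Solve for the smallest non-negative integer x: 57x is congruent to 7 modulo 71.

35

57⁻¹ ≡ 5 (mod 71) because 57·5 = 285 = 4·71 + 1.
So x ≡ 5·7 = 35 ≡ 35 (mod 71).
Check: 57·35 = 1995 = 28·71 + 7.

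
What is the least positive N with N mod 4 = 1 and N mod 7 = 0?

Since 7·3 ≡ 1 (mod 4), take x = 0 + 7·((1−0)·3 mod 4) = 0 + 7·3 = 21.
Check: 21 mod 4 = 1, 21 mod 7 = 0.

21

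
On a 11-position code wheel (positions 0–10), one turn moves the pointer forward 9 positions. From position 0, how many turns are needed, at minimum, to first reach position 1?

5

11 = 1·9 + 2
9 = 4·2 + 1
2 = 2·1 + 0
Back-substituting gives 9·5 ≡ 1 (mod 11).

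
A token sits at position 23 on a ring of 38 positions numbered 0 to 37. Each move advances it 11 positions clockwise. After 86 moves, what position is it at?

86·11 = 946.
Dividing 946 by 38 gives quotient 24 and remainder 34.
(23 + 34) mod 38 = 19.

19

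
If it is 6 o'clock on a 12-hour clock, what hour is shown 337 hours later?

7

Dividing 337 by 12 gives quotient 28 and remainder 1.
6 + 1 → 7 on a 12-hour dial.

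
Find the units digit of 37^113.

7

Powers of 7 mod 10 repeat with period 4: 7, 9, 3, 1.
113 mod 4 = 1, so the last digit matches 7^1 = 7.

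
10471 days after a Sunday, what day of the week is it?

10471 − 1495·7 = 6, so 10471 ≡ 6 (mod 7).
Sunday + 6 days → Saturday.

Saturday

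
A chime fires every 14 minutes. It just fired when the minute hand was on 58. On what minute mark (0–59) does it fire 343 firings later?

343·14 = 4802.
4802 − 80·60 = 2, so 4802 ≡ 2 (mod 60).
(58 + 2) mod 60 = 0.

0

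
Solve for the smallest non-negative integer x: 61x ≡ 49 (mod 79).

28

61⁻¹ ≡ 57 (mod 79) because 61·57 = 3477 = 44·79 + 1.
So x ≡ 57·49 = 2793 ≡ 28 (mod 79).
Check: 61·28 = 1708 = 21·79 + 49.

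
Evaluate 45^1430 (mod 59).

Successive squares of 45 mod 59: 45^1≡45, 45^2≡19, 45^4≡7, 45^8≡49, 45^16≡41, 45^32≡29, 45^64≡15, 45^128≡48, 45^256≡3, 45^512≡9, 45^1024≡22.
Since 1430 = 2 + 4 + 16 + 128 + 256 + 1024 in binary, 45^1430 ≡ 19·7·41·48·3·22 ≡ 22 (mod 59).

22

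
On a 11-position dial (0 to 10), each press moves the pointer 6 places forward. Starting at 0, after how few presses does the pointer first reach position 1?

2

6⁻¹ ≡ 2 (mod 11) because 6·2 = 12 = 1·11 + 1.
So x ≡ 2·1 = 2 ≡ 2 (mod 11).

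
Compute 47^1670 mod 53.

16

Successive squares of 47 mod 53: 47^1≡47, 47^2≡36, 47^4≡24, 47^8≡46, 47^16≡49, 47^32≡16, 47^64≡44, 47^128≡28, 47^256≡42, 47^512≡15, 47^1024≡13.
Since 1670 = 2 + 4 + 128 + 512 + 1024 in binary, 47^1670 ≡ 36·24·28·15·13 ≡ 16 (mod 53).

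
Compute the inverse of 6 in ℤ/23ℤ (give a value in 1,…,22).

4

6·4 = 24 = 1·23 + 1, so 6⁻¹ ≡ 4 (mod 23).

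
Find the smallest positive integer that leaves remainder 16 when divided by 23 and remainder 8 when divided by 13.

x ≡ 8 (mod 13) gives x ∈ {8, 21, 34, 47, 60, 73, 86, 99, …}.
The first of these with x mod 23 = 16 is 177.

177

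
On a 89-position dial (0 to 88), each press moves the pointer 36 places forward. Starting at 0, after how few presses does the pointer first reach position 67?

The inverse of 36 mod 89 is 47 (since 36·47 = 1692 ≡ 1).
So x ≡ 47·67 = 3149 ≡ 34 (mod 89).

34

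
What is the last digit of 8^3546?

Last digits of 8^n: 8, 4, 2, 6 (period 4).
3546 leaves remainder 2 on division by 4, so 8^3546 ends in 4.

4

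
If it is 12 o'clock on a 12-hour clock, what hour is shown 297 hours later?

9

297 = 24·12 + 9, so 297 mod 12 = 9.
12 + 9 → 9 on a 12-hour dial.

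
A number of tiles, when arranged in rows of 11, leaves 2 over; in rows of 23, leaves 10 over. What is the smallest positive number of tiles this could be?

x ≡ 2 (mod 11) gives x ∈ {2, 13, 24, 35, 46, 57, 68, 79}.
The first of these with x mod 23 = 10 is 79.

79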